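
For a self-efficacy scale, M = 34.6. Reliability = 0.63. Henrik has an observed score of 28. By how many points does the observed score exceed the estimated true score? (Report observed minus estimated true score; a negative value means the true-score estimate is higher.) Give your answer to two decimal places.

-2.44

Kelley's formula gives T̂ = 0.63·28 + 0.37·34.6 = 17.64 + 12.802 = 30.4420.
X − T̂ = 28 − 30.442 = -2.442 → -2.44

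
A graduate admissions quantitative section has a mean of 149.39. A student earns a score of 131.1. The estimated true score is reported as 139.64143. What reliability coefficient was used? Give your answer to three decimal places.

T̂ = ρX + (1 − ρ)μ  ⇒  T̂ − μ = ρ(X − μ)
ρ = (T̂ − μ)/(X − μ) = (139.64143 − 149.39) / (131.1 − 149.39) = -9.74857 / -18.29 = 0.53300

0.533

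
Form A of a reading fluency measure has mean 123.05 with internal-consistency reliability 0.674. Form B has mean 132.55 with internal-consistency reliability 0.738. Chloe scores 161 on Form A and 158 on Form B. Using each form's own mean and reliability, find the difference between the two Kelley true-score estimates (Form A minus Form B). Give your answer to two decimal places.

T̂_A = 0.674(161) + 0.326(123.05) = 148.6283
T̂_B = 0.738(158) + 0.262(132.55) = 151.3321
T̂_A − T̂_B = -2.7038

-2.70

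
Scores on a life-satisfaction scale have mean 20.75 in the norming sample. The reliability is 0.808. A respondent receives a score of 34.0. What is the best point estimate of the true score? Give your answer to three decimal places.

Kelley's formula gives T̂ = 0.808·34.0 + 0.192·20.75 = 27.4720 + 3.98400 = 31.4560.

31.456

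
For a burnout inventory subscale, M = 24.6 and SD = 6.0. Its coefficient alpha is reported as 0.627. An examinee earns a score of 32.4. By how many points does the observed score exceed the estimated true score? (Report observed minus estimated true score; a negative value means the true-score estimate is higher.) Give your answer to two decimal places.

T̂ = ρX + (1 − ρ)μ
  = 0.627 × 32.4 + 0.373 × 24.6
  = 20.3148 + 9.1758
  = 29.4906
  ≈ 29.491
X − T̂ = 32.4 − 29.491 = 2.909 → 2.91

2.91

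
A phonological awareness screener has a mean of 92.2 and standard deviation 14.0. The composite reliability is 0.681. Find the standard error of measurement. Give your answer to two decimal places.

7.91

SEM = SD · √(1 − ρ) = 14.0 × √0.319 = 14.0 × 0.5648 = 7.907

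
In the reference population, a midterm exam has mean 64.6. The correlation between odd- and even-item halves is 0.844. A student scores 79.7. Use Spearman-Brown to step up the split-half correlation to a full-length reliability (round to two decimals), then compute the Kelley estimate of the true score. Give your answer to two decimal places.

78.49

Spearman-Brown: ρ = 2r/(1 + r) = 2(0.844)/(1 + 0.844) = 1.6880/1.844 = 0.9154 → 0.92
T̂ = ρX + (1 − ρ)μ
  = 0.92 × 79.7 + 0.08 × 64.6
  = 73.324 + 5.168
  = 78.492
  ≈ 78.49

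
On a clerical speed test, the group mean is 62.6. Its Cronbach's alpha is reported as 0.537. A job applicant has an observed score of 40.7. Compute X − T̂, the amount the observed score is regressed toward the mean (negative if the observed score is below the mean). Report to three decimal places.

-10.140

T̂ = 0.537(40.7) + 0.463(62.6) = 21.8559 + 28.9838 = 50.83970 → 50.8397
X − T̂ = 40.7 − 50.8397 = -10.1397 → -10.140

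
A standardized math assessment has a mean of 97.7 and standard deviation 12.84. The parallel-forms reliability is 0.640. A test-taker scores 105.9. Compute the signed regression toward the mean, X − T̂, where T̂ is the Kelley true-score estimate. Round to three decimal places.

Kelley's formula gives T̂ = 0.640·105.9 + 0.360·97.7 = 67.7760 + 35.1720 = 102.94800.
X − T̂ = 105.9 − 102.9480 = 2.9520 → 2.952

2.952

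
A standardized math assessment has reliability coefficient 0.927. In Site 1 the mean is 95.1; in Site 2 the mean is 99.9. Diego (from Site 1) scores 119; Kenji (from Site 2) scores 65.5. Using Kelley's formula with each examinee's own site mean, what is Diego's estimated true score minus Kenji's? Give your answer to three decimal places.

49.244

T̂_Diego = 0.927(119) + 0.073(95.1) = 117.25530
T̂_Kenji = 0.927(65.5) + 0.073(99.9) = 68.01120
Difference = 117.25530 − 68.01120 = 49.24410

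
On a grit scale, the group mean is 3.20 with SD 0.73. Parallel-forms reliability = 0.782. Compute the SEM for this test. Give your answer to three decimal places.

SEM = SD · √(1 − ρ) = 0.73 × √0.218 = 0.73 × 0.4669 = 0.3408

0.341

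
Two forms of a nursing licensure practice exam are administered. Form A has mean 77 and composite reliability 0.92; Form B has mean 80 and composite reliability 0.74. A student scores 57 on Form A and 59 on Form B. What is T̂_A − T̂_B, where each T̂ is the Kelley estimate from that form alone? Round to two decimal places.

-5.86

T̂_A = 0.92(57) + 0.08(77) = 58.6000
T̂_B = 0.74(59) + 0.26(80) = 64.4600
T̂_A − T̂_B = -5.8600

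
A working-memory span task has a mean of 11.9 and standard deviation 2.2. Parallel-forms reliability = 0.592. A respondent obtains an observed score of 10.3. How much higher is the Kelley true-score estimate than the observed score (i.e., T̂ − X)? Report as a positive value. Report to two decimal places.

T̂ = 0.592(10.3) + 0.408(11.9) = 6.0976 + 4.8552 = 10.9528 → 10.953
T̂ − X = 10.953 − 10.3 = 0.653 → 0.65

0.65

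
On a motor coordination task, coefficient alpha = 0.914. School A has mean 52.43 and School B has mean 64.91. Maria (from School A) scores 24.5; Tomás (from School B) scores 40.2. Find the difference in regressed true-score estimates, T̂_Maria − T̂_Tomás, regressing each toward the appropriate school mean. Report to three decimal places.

-15.423

T̂_Maria = 0.914(24.5) + 0.086(52.43) = 26.90198
T̂_Tomás = 0.914(40.2) + 0.086(64.91) = 42.32506
Difference = 26.90198 − 42.32506 = -15.42308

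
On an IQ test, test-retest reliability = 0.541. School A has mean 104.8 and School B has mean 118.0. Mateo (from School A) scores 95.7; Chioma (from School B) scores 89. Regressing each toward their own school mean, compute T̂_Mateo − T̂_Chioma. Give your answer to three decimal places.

-2.434

T̂_Mateo = 0.541(95.7) + 0.459(104.8) = 99.87690
T̂_Chioma = 0.541(89) + 0.459(118.0) = 102.31100
Difference = 99.87690 − 102.31100 = -2.43410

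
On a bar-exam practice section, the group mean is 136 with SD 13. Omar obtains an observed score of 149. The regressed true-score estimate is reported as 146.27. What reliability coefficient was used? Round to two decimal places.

0.79

T̂ = ρX + (1 − ρ)μ  ⇒  T̂ − μ = ρ(X − μ)
ρ = (T̂ − μ)/(X − μ) = (146.27 − 136) / (149 − 136) = 10.27 / 13.0 = 0.7900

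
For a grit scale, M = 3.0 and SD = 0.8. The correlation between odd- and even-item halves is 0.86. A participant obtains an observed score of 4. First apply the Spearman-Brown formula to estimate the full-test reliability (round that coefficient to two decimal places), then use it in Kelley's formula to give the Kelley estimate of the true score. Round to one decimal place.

Spearman-Brown: ρ = 2r/(1 + r) = 2(0.86)/(1 + 0.86) = 1.720/1.86 = 0.9247 → 0.92
Kelley's formula gives T̂ = 0.92·4 + 0.08·3.0 = 3.68 + 0.240 = 3.92.

3.9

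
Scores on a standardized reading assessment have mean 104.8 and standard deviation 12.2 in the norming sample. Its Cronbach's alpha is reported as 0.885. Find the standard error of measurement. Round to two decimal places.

4.14

SEM = SD · √(1 − ρ) = 12.2 × √0.115 = 12.2 × 0.3391 = 4.137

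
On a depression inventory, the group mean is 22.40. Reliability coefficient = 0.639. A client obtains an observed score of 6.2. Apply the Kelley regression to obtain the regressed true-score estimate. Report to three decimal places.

12.048

Kelley's formula gives T̂ = 0.639·6.2 + 0.361·22.40 = 3.9618 + 8.08640 = 12.0482.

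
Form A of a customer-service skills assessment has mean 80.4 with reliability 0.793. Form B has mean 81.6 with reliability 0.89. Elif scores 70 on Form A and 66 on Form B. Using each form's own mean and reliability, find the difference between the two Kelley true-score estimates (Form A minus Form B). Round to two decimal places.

T̂_A = 0.793(70) + 0.207(80.4) = 72.1528
T̂_B = 0.89(66) + 0.11(81.6) = 67.7160
T̂_A − T̂_B = 4.4368

4.44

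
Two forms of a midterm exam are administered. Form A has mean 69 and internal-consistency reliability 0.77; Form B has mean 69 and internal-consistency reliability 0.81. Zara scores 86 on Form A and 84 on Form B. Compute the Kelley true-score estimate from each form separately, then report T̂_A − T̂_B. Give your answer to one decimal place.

T̂_A = 0.77(86) + 0.23(69) = 82.090
T̂_B = 0.81(84) + 0.19(69) = 81.150
T̂_A − T̂_B = 0.940

0.9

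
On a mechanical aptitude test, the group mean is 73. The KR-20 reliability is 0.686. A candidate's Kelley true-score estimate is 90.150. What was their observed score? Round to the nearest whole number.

T̂ = ρX + (1 − ρ)μ  ⇒  X = (T̂ − (1 − ρ)μ) / ρ
X = (90.150 − 0.314 × 73) / 0.686 = (90.150 − 22.922) / 0.686 = 67.228 / 0.686 = 98.00

98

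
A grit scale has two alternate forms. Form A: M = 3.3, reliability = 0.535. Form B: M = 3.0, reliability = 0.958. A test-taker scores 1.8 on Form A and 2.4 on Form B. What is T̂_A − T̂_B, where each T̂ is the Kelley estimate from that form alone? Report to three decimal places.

T̂_A = 0.535(1.8) + 0.465(3.3) = 2.49750
T̂_B = 0.958(2.4) + 0.042(3.0) = 2.42520
T̂_A − T̂_B = 0.07230

0.072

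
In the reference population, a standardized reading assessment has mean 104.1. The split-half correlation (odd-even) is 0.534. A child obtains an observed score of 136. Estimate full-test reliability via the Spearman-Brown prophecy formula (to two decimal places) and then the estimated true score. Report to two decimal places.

Spearman-Brown: ρ = 2r/(1 + r) = 2(0.534)/(1 + 0.534) = 1.0680/1.534 = 0.6962 → 0.70
T̂ = ρX + (1 − ρ)μ
  = 0.70 × 136 + 0.30 × 104.1
  = 95.20 + 31.230
  = 126.430
  ≈ 126.43

126.43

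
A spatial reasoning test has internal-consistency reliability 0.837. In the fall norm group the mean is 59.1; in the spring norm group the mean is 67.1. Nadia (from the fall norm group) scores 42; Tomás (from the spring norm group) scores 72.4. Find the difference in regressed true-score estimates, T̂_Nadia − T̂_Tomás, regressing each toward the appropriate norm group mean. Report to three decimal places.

T̂_Nadia = 0.837(42) + 0.163(59.1) = 44.78730
T̂_Tomás = 0.837(72.4) + 0.163(67.1) = 71.53610
Difference = 44.78730 − 71.53610 = -26.74880

-26.749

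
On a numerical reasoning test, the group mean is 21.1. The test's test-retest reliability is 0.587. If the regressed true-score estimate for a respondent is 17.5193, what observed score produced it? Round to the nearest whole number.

15

T̂ = ρX + (1 − ρ)μ  ⇒  X = (T̂ − (1 − ρ)μ) / ρ
X = (17.5193 − 0.413 × 21.1) / 0.587 = (17.5193 − 8.7143) / 0.587 = 8.8050 / 0.587 = 15.00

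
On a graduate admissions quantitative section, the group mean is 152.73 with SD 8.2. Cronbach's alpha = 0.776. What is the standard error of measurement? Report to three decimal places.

SEM = SD · √(1 − ρ) = 8.2 × √0.224 = 8.2 × 0.4733 = 3.8809

3.881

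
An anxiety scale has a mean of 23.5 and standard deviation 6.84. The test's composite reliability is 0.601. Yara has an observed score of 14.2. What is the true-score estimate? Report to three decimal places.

T̂ = ρX + (1 − ρ)μ
  = 0.601 × 14.2 + 0.399 × 23.5
  = 8.5342 + 9.3765
  = 17.9107
  ≈ 17.911

17.911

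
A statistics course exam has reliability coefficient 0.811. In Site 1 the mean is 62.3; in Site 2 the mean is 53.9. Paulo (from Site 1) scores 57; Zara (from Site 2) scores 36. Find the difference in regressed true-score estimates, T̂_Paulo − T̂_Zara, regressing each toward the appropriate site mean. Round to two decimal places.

18.62

T̂_Paulo = 0.811(57) + 0.189(62.3) = 58.0017
T̂_Zara = 0.811(36) + 0.189(53.9) = 39.3831
Difference = 58.0017 − 39.3831 = 18.6186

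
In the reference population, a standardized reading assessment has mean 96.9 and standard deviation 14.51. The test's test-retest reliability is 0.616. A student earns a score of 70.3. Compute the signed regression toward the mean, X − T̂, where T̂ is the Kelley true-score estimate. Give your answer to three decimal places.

Kelley's formula gives T̂ = 0.616·70.3 + 0.384·96.9 = 43.3048 + 37.2096 = 80.51440.
X − T̂ = 70.3 − 80.5144 = -10.2144 → -10.214

-10.214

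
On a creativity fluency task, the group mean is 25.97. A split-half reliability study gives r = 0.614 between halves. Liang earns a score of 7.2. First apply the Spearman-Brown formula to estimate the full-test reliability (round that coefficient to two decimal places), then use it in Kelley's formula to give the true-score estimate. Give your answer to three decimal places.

11.705

Spearman-Brown: ρ = 2r/(1 + r) = 2(0.614)/(1 + 0.614) = 1.2280/1.614 = 0.7608 → 0.76
Kelley's formula gives T̂ = 0.76·7.2 + 0.24·25.97 = 5.472 + 6.2328 = 11.7048.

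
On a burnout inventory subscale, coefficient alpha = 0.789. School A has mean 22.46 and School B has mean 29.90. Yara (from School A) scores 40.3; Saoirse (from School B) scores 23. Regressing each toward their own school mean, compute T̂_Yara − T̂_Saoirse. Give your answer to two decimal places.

12.08

T̂_Yara = 0.789(40.3) + 0.211(22.46) = 36.5358
T̂_Saoirse = 0.789(23) + 0.211(29.90) = 24.4559
Difference = 36.5358 − 24.4559 = 12.0799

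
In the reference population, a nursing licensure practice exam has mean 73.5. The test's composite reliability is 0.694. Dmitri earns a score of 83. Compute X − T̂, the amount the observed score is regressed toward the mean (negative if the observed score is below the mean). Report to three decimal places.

Weight the observed score by reliability and the mean by (1 − reliability): T̂ = 0.694·83 + 0.306·73.5 = 57.602 + 22.4910 = 80.09300.
X − T̂ = 83 − 80.0930 = 2.9070 → 2.907

2.907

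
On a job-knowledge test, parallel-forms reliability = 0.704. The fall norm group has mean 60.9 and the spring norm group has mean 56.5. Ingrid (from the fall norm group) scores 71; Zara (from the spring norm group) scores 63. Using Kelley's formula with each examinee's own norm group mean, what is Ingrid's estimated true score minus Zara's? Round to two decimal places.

6.93

T̂_Ingrid = 0.704(71) + 0.296(60.9) = 68.0104
T̂_Zara = 0.704(63) + 0.296(56.5) = 61.0760
Difference = 68.0104 − 61.0760 = 6.9344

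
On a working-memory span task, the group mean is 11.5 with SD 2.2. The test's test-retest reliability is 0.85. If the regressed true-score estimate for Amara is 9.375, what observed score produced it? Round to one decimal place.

9.0

T̂ = ρX + (1 − ρ)μ  ⇒  X = (T̂ − (1 − ρ)μ) / ρ
X = (9.375 − 0.15 × 11.5) / 0.85 = (9.375 − 1.725) / 0.85 = 7.650 / 0.85 = 9.000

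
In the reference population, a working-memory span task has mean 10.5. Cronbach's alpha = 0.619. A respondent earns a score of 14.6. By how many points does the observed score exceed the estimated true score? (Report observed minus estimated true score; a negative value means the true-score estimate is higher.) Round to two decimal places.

1.56

T̂ = ρX + (1 − ρ)μ
  = 0.619 × 14.6 + 0.381 × 10.5
  = 9.0374 + 4.0005
  = 13.0379
  ≈ 13.038
X − T̂ = 14.6 − 13.038 = 1.562 → 1.56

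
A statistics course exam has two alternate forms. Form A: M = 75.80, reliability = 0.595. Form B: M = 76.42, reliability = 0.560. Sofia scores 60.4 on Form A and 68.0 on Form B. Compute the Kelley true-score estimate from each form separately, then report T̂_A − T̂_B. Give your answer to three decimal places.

T̂_A = 0.595(60.4) + 0.405(75.80) = 66.63700
T̂_B = 0.560(68.0) + 0.440(76.42) = 71.70480
T̂_A − T̂_B = -5.06780

-5.068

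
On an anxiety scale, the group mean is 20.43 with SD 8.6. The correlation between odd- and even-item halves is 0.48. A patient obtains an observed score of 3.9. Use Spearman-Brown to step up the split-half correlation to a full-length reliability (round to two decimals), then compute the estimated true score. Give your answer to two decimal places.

Spearman-Brown: ρ = 2r/(1 + r) = 2(0.48)/(1 + 0.48) = 0.960/1.48 = 0.6486 → 0.65
Regress the observed score toward the mean by the unreliability: T̂ = 0.65·3.9 + 0.35·20.43 = 2.535 + 7.1505 = 9.685.

9.69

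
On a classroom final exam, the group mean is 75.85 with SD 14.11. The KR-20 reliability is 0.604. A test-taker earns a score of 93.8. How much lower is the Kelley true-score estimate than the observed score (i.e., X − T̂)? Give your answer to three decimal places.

7.108

T̂ = ρX + (1 − ρ)μ
  = 0.604 × 93.8 + 0.396 × 75.85
  = 56.6552 + 30.03660
  = 86.69180
  ≈ 86.6918
X − T̂ = 93.8 − 86.6918 = 7.1082 → 7.108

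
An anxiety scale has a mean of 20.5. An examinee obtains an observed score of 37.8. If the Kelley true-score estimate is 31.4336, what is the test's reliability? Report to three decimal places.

0.632

T̂ = ρX + (1 − ρ)μ  ⇒  T̂ − μ = ρ(X − μ)
ρ = (T̂ − μ)/(X − μ) = (31.4336 − 20.5) / (37.8 − 20.5) = 10.9336 / 17.3 = 0.63200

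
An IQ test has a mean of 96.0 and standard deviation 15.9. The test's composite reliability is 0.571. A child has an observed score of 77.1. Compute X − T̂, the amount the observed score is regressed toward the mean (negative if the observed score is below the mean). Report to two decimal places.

Kelley's formula gives T̂ = 0.571·77.1 + 0.429·96.0 = 44.0241 + 41.1840 = 85.2081.
X − T̂ = 77.1 − 85.208 = -8.108 → -8.11

-8.11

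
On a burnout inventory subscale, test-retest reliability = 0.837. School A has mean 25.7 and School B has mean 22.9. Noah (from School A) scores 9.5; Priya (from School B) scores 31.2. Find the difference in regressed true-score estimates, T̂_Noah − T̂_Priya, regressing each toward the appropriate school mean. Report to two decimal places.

-17.71

T̂_Noah = 0.837(9.5) + 0.163(25.7) = 12.1406
T̂_Priya = 0.837(31.2) + 0.163(22.9) = 29.8471
Difference = 12.1406 − 29.8471 = -17.7065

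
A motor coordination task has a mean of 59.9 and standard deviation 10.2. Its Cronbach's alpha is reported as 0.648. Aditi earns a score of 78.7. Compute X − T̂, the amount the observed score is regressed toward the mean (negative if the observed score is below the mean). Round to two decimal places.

T̂ = 0.648(78.7) + 0.352(59.9) = 50.9976 + 21.0848 = 72.0824 → 72.082
X − T̂ = 78.7 − 72.082 = 6.618 → 6.62

6.62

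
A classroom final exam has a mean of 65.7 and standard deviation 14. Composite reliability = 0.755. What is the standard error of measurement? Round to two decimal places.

SEM = SD · √(1 − ρ) = 14 × √0.245 = 14 × 0.4950 = 6.930

6.93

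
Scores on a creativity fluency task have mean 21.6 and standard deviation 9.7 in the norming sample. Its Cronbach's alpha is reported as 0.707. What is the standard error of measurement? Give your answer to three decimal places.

SEM = SD · √(1 − ρ) = 9.7 × √0.293 = 9.7 × 0.5413 = 5.2506

5.251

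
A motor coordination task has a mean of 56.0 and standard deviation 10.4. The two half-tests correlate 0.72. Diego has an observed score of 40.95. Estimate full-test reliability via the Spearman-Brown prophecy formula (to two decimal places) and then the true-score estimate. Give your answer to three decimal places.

43.358

Spearman-Brown: ρ = 2r/(1 + r) = 2(0.72)/(1 + 0.72) = 1.440/1.72 = 0.8372 → 0.84
Weight the observed score by reliability and the mean by (1 − reliability): T̂ = 0.84·40.95 + 0.16·56.0 = 34.3980 + 8.960 = 43.3580.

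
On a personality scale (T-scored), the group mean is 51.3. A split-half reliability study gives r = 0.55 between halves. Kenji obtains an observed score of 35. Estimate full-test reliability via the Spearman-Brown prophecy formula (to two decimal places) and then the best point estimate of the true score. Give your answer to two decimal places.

39.73

Spearman-Brown: ρ = 2r/(1 + r) = 2(0.55)/(1 + 0.55) = 1.100/1.55 = 0.7097 → 0.71
Weight the observed score by reliability and the mean by (1 − reliability): T̂ = 0.71·35 + 0.29·51.3 = 24.85 + 14.877 = 39.727.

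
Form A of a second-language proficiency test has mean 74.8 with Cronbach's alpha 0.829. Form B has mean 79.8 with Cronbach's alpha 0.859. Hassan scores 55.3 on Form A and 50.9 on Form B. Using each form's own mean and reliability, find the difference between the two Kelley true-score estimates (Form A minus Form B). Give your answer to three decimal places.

3.660

T̂_A = 0.829(55.3) + 0.171(74.8) = 58.63450
T̂_B = 0.859(50.9) + 0.141(79.8) = 54.97490
T̂_A − T̂_B = 3.65960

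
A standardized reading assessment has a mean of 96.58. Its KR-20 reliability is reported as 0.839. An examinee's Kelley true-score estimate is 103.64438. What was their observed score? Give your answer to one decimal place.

T̂ = ρX + (1 − ρ)μ  ⇒  X = (T̂ − (1 − ρ)μ) / ρ
X = (103.64438 − 0.161 × 96.58) / 0.839 = (103.64438 − 15.54938) / 0.839 = 88.09500 / 0.839 = 105.000

105.0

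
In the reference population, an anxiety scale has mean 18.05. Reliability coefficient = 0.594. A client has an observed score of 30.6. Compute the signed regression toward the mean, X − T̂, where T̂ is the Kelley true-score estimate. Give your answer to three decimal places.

5.095

T̂ = 0.594(30.6) + 0.406(18.05) = 18.1764 + 7.32830 = 25.50470 → 25.5047
X − T̂ = 30.6 − 25.5047 = 5.0953 → 5.095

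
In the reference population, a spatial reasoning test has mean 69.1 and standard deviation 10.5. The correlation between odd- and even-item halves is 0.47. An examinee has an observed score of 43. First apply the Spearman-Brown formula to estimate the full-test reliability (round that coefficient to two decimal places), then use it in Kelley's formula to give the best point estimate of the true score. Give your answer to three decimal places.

Spearman-Brown: ρ = 2r/(1 + r) = 2(0.47)/(1 + 0.47) = 0.940/1.47 = 0.6395 → 0.64
T̂ = 0.64(43) + 0.36(69.1) = 27.52 + 24.876 = 52.3960 → 52.396

52.396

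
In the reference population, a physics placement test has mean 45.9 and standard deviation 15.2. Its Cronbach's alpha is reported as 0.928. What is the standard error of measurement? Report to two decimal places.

SEM = SD · √(1 − ρ) = 15.2 × √0.072 = 15.2 × 0.2683 = 4.079

4.08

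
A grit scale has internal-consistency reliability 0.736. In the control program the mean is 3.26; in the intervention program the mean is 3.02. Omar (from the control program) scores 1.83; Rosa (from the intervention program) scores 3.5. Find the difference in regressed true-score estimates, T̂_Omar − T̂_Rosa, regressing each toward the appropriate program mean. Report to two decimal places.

-1.17

T̂_Omar = 0.736(1.83) + 0.264(3.26) = 2.2075
T̂_Rosa = 0.736(3.5) + 0.264(3.02) = 3.3733
Difference = 2.2075 − 3.3733 = -1.1658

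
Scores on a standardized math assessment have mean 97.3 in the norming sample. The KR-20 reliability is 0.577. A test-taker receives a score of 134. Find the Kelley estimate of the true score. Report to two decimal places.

118.48

Weight the observed score by reliability and the mean by (1 − reliability): T̂ = 0.577·134 + 0.423·97.3 = 77.318 + 41.1579 = 118.476.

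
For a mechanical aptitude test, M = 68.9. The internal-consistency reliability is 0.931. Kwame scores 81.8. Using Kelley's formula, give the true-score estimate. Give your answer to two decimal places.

80.91

T̂ = 0.931(81.8) + 0.069(68.9) = 76.1558 + 4.7541 = 80.910 → 80.91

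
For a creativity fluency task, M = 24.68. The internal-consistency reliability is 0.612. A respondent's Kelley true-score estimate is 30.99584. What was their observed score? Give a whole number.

35

T̂ = ρX + (1 − ρ)μ  ⇒  X = (T̂ − (1 − ρ)μ) / ρ
X = (30.99584 − 0.388 × 24.68) / 0.612 = (30.99584 − 9.57584) / 0.612 = 21.42000 / 0.612 = 35.00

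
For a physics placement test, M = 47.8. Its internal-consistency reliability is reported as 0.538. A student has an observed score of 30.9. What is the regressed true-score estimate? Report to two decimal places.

Weight the observed score by reliability and the mean by (1 − reliability): T̂ = 0.538·30.9 + 0.462·47.8 = 16.6242 + 22.0836 = 38.708.

38.71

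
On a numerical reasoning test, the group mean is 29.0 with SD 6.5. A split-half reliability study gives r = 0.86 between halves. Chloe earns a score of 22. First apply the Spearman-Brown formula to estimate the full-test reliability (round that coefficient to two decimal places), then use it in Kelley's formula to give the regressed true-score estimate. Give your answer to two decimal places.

Spearman-Brown: ρ = 2r/(1 + r) = 2(0.86)/(1 + 0.86) = 1.720/1.86 = 0.9247 → 0.92
T̂ = 0.92(22) + 0.08(29.0) = 20.24 + 2.320 = 22.560 → 22.56

22.56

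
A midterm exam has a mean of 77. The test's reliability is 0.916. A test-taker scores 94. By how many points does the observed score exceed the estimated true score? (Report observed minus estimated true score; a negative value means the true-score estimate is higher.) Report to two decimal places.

1.43

T̂ = 0.916(94) + 0.084(77) = 86.104 + 6.468 = 92.5720 → 92.572
X − T̂ = 94 − 92.572 = 1.428 → 1.43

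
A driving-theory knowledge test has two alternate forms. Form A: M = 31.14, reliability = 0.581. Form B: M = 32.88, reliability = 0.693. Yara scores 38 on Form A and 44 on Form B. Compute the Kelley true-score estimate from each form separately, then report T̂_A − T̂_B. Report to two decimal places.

-5.46

T̂_A = 0.581(38) + 0.419(31.14) = 35.1257
T̂_B = 0.693(44) + 0.307(32.88) = 40.5862
T̂_A − T̂_B = -5.4605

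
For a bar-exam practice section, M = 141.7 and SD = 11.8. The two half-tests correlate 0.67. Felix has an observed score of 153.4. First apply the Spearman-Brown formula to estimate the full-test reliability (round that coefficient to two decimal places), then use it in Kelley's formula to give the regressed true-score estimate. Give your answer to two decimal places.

Spearman-Brown: ρ = 2r/(1 + r) = 2(0.67)/(1 + 0.67) = 1.340/1.67 = 0.8024 → 0.80
T̂ = ρX + (1 − ρ)μ
  = 0.80 × 153.4 + 0.20 × 141.7
  = 122.720 + 28.340
  = 151.060
  ≈ 151.06

151.06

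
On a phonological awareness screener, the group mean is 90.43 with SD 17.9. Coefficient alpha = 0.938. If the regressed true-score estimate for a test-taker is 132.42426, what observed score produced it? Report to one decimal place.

T̂ = ρX + (1 − ρ)μ  ⇒  X = (T̂ − (1 − ρ)μ) / ρ
X = (132.42426 − 0.062 × 90.43) / 0.938 = (132.42426 − 5.60666) / 0.938 = 126.81760 / 0.938 = 135.200

135.2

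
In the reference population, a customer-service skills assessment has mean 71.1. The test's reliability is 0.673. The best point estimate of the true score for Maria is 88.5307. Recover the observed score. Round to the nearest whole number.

97

T̂ = ρX + (1 − ρ)μ  ⇒  X = (T̂ − (1 − ρ)μ) / ρ
X = (88.5307 − 0.327 × 71.1) / 0.673 = (88.5307 − 23.2497) / 0.673 = 65.2810 / 0.673 = 97.00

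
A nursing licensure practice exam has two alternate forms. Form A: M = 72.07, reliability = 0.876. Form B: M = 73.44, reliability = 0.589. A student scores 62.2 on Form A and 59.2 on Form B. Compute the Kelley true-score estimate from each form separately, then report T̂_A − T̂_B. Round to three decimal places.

-1.629

T̂_A = 0.876(62.2) + 0.124(72.07) = 63.42388
T̂_B = 0.589(59.2) + 0.411(73.44) = 65.05264
T̂_A − T̂_B = -1.62876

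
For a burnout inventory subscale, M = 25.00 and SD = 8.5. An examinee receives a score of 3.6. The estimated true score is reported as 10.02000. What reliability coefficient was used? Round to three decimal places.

T̂ = ρX + (1 − ρ)μ  ⇒  T̂ − μ = ρ(X − μ)
ρ = (T̂ − μ)/(X − μ) = (10.02000 − 25.00) / (3.6 − 25.00) = -14.98000 / -21.40 = 0.70000

0.700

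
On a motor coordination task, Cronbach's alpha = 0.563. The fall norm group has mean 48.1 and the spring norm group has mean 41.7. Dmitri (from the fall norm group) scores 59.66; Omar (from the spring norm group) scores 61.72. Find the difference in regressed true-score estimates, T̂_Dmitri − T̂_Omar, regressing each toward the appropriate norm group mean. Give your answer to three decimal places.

T̂_Dmitri = 0.563(59.66) + 0.437(48.1) = 54.60828
T̂_Omar = 0.563(61.72) + 0.437(41.7) = 52.97126
Difference = 54.60828 − 52.97126 = 1.63702

1.637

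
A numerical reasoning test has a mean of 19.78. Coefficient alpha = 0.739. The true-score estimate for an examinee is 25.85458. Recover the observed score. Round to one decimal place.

T̂ = ρX + (1 − ρ)μ  ⇒  X = (T̂ − (1 − ρ)μ) / ρ
X = (25.85458 − 0.261 × 19.78) / 0.739 = (25.85458 − 5.16258) / 0.739 = 20.69200 / 0.739 = 28.000

28.0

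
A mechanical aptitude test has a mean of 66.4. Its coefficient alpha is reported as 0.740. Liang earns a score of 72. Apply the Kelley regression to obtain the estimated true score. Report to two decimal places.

T̂ = 0.740(72) + 0.260(66.4) = 53.280 + 17.2640 = 70.544 → 70.54

70.54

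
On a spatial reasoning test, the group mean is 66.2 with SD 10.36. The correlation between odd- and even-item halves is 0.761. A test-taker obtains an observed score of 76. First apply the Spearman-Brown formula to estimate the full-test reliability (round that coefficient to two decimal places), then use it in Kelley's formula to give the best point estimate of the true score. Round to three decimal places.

Spearman-Brown: ρ = 2r/(1 + r) = 2(0.761)/(1 + 0.761) = 1.5220/1.761 = 0.8643 → 0.86
T̂ = ρX + (1 − ρ)μ
  = 0.86 × 76 + 0.14 × 66.2
  = 65.36 + 9.268
  = 74.6280
  ≈ 74.628

74.628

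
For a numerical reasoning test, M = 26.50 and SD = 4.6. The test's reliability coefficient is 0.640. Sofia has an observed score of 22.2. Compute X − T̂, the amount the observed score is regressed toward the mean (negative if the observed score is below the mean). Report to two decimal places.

-1.55

Weight the observed score by reliability and the mean by (1 − reliability): T̂ = 0.640·22.2 + 0.360·26.50 = 14.2080 + 9.54000 = 23.7480.
X − T̂ = 22.2 − 23.748 = -1.548 → -1.55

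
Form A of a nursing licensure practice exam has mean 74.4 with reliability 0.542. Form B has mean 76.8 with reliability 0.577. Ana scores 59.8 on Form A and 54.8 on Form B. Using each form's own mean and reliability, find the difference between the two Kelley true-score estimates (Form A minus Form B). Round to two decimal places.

T̂_A = 0.542(59.8) + 0.458(74.4) = 66.4868
T̂_B = 0.577(54.8) + 0.423(76.8) = 64.1060
T̂_A − T̂_B = 2.3808

2.38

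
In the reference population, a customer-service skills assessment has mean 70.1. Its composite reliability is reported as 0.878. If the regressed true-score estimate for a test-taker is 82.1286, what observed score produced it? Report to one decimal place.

T̂ = ρX + (1 − ρ)μ  ⇒  X = (T̂ − (1 − ρ)μ) / ρ
X = (82.1286 − 0.122 × 70.1) / 0.878 = (82.1286 − 8.5522) / 0.878 = 73.5764 / 0.878 = 83.800

83.8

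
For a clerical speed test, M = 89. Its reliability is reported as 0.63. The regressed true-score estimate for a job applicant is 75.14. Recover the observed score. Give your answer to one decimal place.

T̂ = ρX + (1 − ρ)μ  ⇒  X = (T̂ − (1 − ρ)μ) / ρ
X = (75.14 − 0.37 × 89) / 0.63 = (75.14 − 32.93) / 0.63 = 42.21 / 0.63 = 67.000

67.0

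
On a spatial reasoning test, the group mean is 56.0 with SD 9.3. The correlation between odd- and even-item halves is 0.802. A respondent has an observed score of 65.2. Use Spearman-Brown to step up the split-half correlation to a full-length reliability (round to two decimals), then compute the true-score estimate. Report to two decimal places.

64.19

Spearman-Brown: ρ = 2r/(1 + r) = 2(0.802)/(1 + 0.802) = 1.6040/1.802 = 0.8901 → 0.89
T̂ = ρX + (1 − ρ)μ
  = 0.89 × 65.2 + 0.11 × 56.0
  = 58.028 + 6.160
  = 64.188
  ≈ 64.19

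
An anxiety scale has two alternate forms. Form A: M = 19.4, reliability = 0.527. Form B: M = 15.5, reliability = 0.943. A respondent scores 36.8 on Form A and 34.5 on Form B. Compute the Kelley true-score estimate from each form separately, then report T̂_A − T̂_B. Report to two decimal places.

T̂_A = 0.527(36.8) + 0.473(19.4) = 28.5698
T̂_B = 0.943(34.5) + 0.057(15.5) = 33.4170
T̂_A − T̂_B = -4.8472

-4.85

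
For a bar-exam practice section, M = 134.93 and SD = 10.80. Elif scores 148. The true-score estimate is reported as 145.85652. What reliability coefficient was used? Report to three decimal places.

T̂ = ρX + (1 − ρ)μ  ⇒  T̂ − μ = ρ(X − μ)
ρ = (T̂ − μ)/(X − μ) = (145.85652 − 134.93) / (148 − 134.93) = 10.92652 / 13.07 = 0.83600

0.836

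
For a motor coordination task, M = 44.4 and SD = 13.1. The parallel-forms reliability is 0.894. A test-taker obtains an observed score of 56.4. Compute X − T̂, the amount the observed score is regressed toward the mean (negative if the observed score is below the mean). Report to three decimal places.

Weight the observed score by reliability and the mean by (1 − reliability): T̂ = 0.894·56.4 + 0.106·44.4 = 50.4216 + 4.7064 = 55.12800.
X − T̂ = 56.4 − 55.1280 = 1.2720 → 1.272

1.272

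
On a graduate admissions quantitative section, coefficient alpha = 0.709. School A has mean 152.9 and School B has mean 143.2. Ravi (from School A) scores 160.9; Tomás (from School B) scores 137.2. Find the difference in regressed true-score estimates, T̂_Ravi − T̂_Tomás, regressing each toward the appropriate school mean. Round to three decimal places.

T̂_Ravi = 0.709(160.9) + 0.291(152.9) = 158.57200
T̂_Tomás = 0.709(137.2) + 0.291(143.2) = 138.94600
Difference = 158.57200 − 138.94600 = 19.62600

19.626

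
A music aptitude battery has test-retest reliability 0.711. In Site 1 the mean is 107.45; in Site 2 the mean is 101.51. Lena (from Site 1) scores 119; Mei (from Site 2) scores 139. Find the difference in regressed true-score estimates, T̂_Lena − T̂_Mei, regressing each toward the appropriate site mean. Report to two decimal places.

-12.50

T̂_Lena = 0.711(119) + 0.289(107.45) = 115.6620
T̂_Mei = 0.711(139) + 0.289(101.51) = 128.1654
Difference = 115.6620 − 128.1654 = -12.5033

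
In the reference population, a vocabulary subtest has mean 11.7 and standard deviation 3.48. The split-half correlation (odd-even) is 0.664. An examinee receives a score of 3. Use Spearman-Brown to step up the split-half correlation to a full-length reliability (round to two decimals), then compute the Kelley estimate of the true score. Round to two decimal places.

Spearman-Brown: ρ = 2r/(1 + r) = 2(0.664)/(1 + 0.664) = 1.3280/1.664 = 0.7981 → 0.80
Regress the observed score toward the mean by the unreliability: T̂ = 0.80·3 + 0.20·11.7 = 2.40 + 2.340 = 4.740.

4.74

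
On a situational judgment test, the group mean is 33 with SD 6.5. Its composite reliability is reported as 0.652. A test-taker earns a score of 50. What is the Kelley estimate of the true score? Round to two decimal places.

44.08

Kelley's formula gives T̂ = 0.652·50 + 0.348·33 = 32.600 + 11.484 = 44.084.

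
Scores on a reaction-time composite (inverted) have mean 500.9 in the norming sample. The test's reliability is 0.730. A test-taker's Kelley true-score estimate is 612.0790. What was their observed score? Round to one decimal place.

T̂ = ρX + (1 − ρ)μ  ⇒  X = (T̂ − (1 − ρ)μ) / ρ
X = (612.0790 − 0.270 × 500.9) / 0.730 = (612.0790 − 135.2430) / 0.730 = 476.8360 / 0.730 = 653.200

653.2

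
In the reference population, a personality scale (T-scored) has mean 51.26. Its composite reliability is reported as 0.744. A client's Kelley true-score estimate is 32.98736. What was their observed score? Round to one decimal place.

T̂ = ρX + (1 − ρ)μ  ⇒  X = (T̂ − (1 − ρ)μ) / ρ
X = (32.98736 − 0.256 × 51.26) / 0.744 = (32.98736 − 13.12256) / 0.744 = 19.86480 / 0.744 = 26.700

26.7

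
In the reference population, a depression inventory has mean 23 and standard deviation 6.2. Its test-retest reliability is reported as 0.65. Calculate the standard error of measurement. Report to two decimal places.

3.67

SEM = SD · √(1 − ρ) = 6.2 × √0.35 = 6.2 × 0.5916 = 3.668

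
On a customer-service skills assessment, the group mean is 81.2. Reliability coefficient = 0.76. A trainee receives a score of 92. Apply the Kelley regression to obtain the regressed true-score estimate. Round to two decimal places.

89.41

Regress the observed score toward the mean by the unreliability: T̂ = 0.76·92 + 0.24·81.2 = 69.92 + 19.488 = 89.408.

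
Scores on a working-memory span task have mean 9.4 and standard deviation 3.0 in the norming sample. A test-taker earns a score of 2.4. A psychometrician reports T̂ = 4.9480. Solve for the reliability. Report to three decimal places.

T̂ = ρX + (1 − ρ)μ  ⇒  T̂ − μ = ρ(X − μ)
ρ = (T̂ − μ)/(X − μ) = (4.9480 − 9.4) / (2.4 − 9.4) = -4.4520 / -7.0 = 0.63600

0.636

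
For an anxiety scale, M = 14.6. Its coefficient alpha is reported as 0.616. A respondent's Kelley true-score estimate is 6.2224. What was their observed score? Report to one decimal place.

1.0

T̂ = ρX + (1 − ρ)μ  ⇒  X = (T̂ − (1 − ρ)μ) / ρ
X = (6.2224 − 0.384 × 14.6) / 0.616 = (6.2224 − 5.6064) / 0.616 = 0.6160 / 0.616 = 1.000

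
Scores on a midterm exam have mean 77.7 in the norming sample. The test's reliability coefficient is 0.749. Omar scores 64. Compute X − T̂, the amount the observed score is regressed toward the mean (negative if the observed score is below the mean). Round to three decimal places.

-3.439

Weight the observed score by reliability and the mean by (1 − reliability): T̂ = 0.749·64 + 0.251·77.7 = 47.936 + 19.5027 = 67.43870.
X − T̂ = 64 − 67.4387 = -3.4387 → -3.439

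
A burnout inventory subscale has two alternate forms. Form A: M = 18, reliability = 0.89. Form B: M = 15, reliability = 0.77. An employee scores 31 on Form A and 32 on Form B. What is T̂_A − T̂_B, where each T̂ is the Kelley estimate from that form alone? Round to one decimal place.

1.5

T̂_A = 0.89(31) + 0.11(18) = 29.570
T̂_B = 0.77(32) + 0.23(15) = 28.090
T̂_A − T̂_B = 1.480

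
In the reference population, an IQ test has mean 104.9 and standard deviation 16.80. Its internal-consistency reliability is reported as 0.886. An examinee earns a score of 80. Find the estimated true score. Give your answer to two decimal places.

Kelley's formula gives T̂ = 0.886·80 + 0.114·104.9 = 70.880 + 11.9586 = 82.839.

82.84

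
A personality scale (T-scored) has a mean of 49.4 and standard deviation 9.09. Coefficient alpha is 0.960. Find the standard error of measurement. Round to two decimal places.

SEM = SD · √(1 − ρ) = 9.09 × √0.040 = 9.09 × 0.2000 = 1.818

1.82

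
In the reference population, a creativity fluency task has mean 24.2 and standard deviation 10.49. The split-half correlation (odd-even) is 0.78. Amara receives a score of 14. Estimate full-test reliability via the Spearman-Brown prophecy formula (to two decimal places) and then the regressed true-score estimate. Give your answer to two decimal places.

Spearman-Brown: ρ = 2r/(1 + r) = 2(0.78)/(1 + 0.78) = 1.560/1.78 = 0.8764 → 0.88
Regress the observed score toward the mean by the unreliability: T̂ = 0.88·14 + 0.12·24.2 = 12.32 + 2.904 = 15.224.

15.22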